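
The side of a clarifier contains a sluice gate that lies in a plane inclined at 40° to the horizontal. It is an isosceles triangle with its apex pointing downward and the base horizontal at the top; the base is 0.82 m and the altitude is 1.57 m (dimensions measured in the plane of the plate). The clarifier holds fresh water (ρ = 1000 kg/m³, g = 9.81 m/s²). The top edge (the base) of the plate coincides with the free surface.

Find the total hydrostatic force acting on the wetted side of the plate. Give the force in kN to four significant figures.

γ = ρg = 1000 × 9.81 = 9810 N/m³ = 9.81 kN/m³.
Let θ = 40° be the plate's angle to the horizontal; measure y along the incline from where the plane meets the free surface. Vertical depth h = y·sinθ with sinθ = 0.642788.
With the apex down, the centroid sits h/3 = 1.57/3 = 0.523333 m below the base (the top edge), so y_c = 0.523333 m and h_c = 0.523333 × 0.642788 = 0.336392 m.
A = ½ × 0.82 × 1.57 = 0.6437 m².
Resultant F = γ·h_c·A = 9.81 × 0.336392 × 0.6437 = 2.12421 kN.

F ≈ 2.124 kN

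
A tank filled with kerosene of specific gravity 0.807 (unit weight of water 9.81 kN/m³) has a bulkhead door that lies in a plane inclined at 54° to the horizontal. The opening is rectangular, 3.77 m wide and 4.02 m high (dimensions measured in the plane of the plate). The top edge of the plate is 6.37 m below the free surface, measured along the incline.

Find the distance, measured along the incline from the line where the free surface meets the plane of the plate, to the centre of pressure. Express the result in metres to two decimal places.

y_p = 8.54 m

γ = 0.807 × 9.81 = 7.91667 kN/m³.
Let θ = 54° be the plate's angle to the horizontal; measure y along the incline from where the plane meets the free surface. Vertical depth h = y·sinθ with sinθ = 0.809017.
The centroid lies 4.02/2 = 2.01 m below the top edge, so y_c = 6.37 + 2.01 = 8.38 m and h_c = 8.38 × 0.809017 = 6.77956 m.
A = 3.77 × 4.02 = 15.1554 m².
Resultant F = γ·h_c·A = 7.91667 × 6.77956 × 15.1554 = 813.414 kN.
I_c = b·h³/12 = 3.77 × 4.02³/12 = 20.4098 m⁴.
Centre of pressure: y_p = y_c + I_c/(y_c·A) = 8.38 + 20.4098/(8.38 × 15.1554) = 8.38 + 0.160704 = 8.5407 m along the plane.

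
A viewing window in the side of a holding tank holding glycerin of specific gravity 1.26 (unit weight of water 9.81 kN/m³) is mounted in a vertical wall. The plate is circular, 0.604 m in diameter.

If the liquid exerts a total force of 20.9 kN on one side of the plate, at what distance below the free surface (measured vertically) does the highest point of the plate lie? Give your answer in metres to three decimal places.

γ = 1.26 × 9.81 = 12.3606 kN/m³.
A = π(0.302)² = 0.286526 m².
From F = γ·h_c·A, the centroid depth is h_c = 20.9/(12.3606 × 0.286526) = 5.90123 m.
The centroid is at the centre, 0.302 m below the top of the plate, so the highest point sits at h_top = 5.90123 − 0.302 = 5.59923 m below the surface.

d_top ≈ 5.599 m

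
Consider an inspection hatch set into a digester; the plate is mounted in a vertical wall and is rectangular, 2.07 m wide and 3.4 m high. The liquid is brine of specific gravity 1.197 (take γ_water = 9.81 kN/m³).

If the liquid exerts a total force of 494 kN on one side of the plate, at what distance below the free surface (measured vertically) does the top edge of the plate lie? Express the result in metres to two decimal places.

d_top ≈ 4.28 m

γ = 1.197 × 9.81 = 11.74257 kN/m³.
A = 2.07 × 3.4 = 7.038 m².
From F = γ·h_c·A, the centroid depth is h_c = 494/(11.74257 × 7.038) = 5.97743 m.
The centroid lies 3.4/2 = 1.7 m below the top edge, so the top edge sits at h_top = 5.97743 − 1.7 = 4.27743 m below the surface.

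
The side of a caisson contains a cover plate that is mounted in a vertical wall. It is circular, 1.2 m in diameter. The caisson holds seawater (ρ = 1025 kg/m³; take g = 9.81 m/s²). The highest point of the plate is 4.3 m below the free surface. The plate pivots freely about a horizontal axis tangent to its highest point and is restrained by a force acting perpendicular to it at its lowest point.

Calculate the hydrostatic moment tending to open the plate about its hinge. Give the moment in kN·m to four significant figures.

γ = ρg = 1025 × 9.81 / 1000 = 10.05525 kN/m³.
The centroid is at the centre, 0.6 m below the top of the plate, so the centroid depth is h_c = 4.3 + 0.6 = 4.9 m.
A = π(0.6)² = 1.13097 m².
Resultant F = γ·h_c·A = 10.05525 × 4.9 × 1.13097 = 55.7237 kN.
I_c = πr⁴/4 = π × 0.6⁴/4 = 0.101788 m⁴.
Centre of pressure: y_p = y_c + I_c/(y_c·A) = 4.9 + 0.101788/(4.9 × 1.13097) = 4.9 + 0.0183675 = 4.91837 m along the plane.
The resultant acts 0.6 + 0.0183675 = 0.618367 m (along the plate) below the hinge at the top edge, so the moment about the hinge is M = F × 0.618367 = 55.7237 × 0.618367 = 34.4577 kN·m.

M ≈ 34.46 kN·m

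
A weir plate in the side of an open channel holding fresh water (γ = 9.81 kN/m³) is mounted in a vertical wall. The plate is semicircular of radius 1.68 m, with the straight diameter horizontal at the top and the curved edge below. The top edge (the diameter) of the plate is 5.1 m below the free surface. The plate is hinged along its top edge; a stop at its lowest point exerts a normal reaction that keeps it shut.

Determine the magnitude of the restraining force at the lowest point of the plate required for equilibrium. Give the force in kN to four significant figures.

γ = 9.81 kN/m³.
The centroid of a semicircle lies 4r/(3π) = 0.713014 m from the diameter, here below the top edge, so the centroid depth is h_c = 5.1 + 0.713014 = 5.81301 m.
A = πr²/2 = π × 1.68²/2 = 4.43342 m².
Resultant F = γ·h_c·A = 9.81 × 5.81301 × 4.43342 = 252.819 kN.
I_c = (π/8 − 8/(9π))·r⁴ = 0.109757 × 1.68⁴ = 0.874318 m⁴.
Centre of pressure: y_p = y_c + I_c/(y_c·A) = 5.81301 + 0.874318/(5.81301 × 4.43342) = 5.81301 + 0.0339258 = 5.84694 m along the plane.
The resultant acts 0.713014 + 0.0339258 = 0.74694 m (along the plate) below the hinge at the top edge, so the moment about the hinge is M = F × 0.74694 = 252.819 × 0.74694 = 188.841 kN·m.
A normal force at the bottom, 1.68 m from the hinge, must supply this moment: P = 188.841/1.68 = 112.405 kN.

P ≈ 112.4 kN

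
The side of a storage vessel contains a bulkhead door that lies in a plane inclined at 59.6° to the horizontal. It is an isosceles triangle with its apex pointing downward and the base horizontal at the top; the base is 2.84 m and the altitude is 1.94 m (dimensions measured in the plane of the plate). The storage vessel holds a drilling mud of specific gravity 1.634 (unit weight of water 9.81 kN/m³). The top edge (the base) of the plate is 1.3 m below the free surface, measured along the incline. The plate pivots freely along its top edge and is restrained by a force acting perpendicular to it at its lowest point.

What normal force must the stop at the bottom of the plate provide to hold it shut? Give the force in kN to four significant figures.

γ = 1.634 × 9.81 = 16.02954 kN/m³.
Let θ = 59.6° be the plate's angle to the horizontal; measure y along the incline from where the plane meets the free surface. Vertical depth h = y·sinθ with sinθ = 0.862514.
With the apex down, the centroid sits h/3 = 1.94/3 = 0.646667 m below the base (the top edge), so y_c = 1.3 + 0.646667 = 1.94667 m and h_c = 1.94667 × 0.862514 = 1.67903 m.
A = ½ × 2.84 × 1.94 = 2.7548 m².
Resultant F = γ·h_c·A = 16.02954 × 1.67903 × 2.7548 = 74.1429 kN.
I_c = b·h³/36 = 2.84 × 1.94³/36 = 0.575998 m⁴.
Centre of pressure: y_p = y_c + I_c/(y_c·A) = 1.94667 + 0.575998/(1.94667 × 2.7548) = 1.94667 + 0.107408 = 2.05408 m along the plane.
The resultant acts 0.646667 + 0.107408 = 0.754075 m (along the plate) below the hinge at the top edge, so the moment about the hinge is M = F × 0.754075 = 74.1429 × 0.754075 = 55.9093 kN·m.
A normal force at the bottom, 1.94 m from the hinge, must supply this moment: P = 55.9093/1.94 = 28.8192 kN.

P ≈ 28.82 kN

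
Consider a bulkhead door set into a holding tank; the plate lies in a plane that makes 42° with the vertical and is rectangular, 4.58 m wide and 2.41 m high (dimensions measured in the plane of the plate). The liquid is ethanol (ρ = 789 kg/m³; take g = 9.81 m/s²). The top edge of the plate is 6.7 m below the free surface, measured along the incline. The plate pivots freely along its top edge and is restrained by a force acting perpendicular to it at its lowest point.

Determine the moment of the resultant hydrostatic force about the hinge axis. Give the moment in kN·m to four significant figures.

M ≈ 635.5 kN·m

γ = ρg = 789 × 9.81 / 1000 = 7.74009 kN/m³.
The plate makes 42° with the vertical, i.e. θ = 90° − 42° = 48° to the horizontal. Measuring y along the incline from the free-surface line, vertical depth h = y·sinθ with sinθ = 0.743145.
The centroid lies 2.41/2 = 1.205 m below the top edge, so y_c = 6.7 + 1.205 = 7.905 m and h_c = 7.905 × 0.743145 = 5.87456 m.
A = 4.58 × 2.41 = 11.0378 m².
Resultant F = γ·h_c·A = 7.74009 × 5.87456 × 11.0378 = 501.885 kN.
I_c = b·h³/12 = 4.58 × 2.41³/12 = 5.34239 m⁴.
Centre of pressure: y_p = y_c + I_c/(y_c·A) = 7.905 + 5.34239/(7.905 × 11.0378) = 7.905 + 0.0612282 = 7.96623 m along the plane.
The resultant acts 1.205 + 0.0612282 = 1.26623 m (along the plate) below the hinge at the top edge, so the moment about the hinge is M = F × 1.26623 = 501.885 × 1.26623 = 635.502 kN·m.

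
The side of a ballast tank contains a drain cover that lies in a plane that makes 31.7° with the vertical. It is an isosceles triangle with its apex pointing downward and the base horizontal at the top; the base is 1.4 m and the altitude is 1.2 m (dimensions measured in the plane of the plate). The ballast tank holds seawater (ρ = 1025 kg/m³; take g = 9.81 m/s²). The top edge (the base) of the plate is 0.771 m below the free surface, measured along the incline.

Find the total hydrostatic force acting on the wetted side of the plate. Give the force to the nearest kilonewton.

F ≈ 8 kN

γ = ρg = 1025 × 9.81 / 1000 = 10.05525 kN/m³.
The plate makes 31.7° with the vertical, i.e. θ = 90° − 31.7° = 58.3° to the horizontal. Measuring y along the incline from the free-surface line, vertical depth h = y·sinθ with sinθ = 0.850811.
With the apex down, the centroid sits h/3 = 1.2/3 = 0.4 m below the base (the top edge), so y_c = 0.771 + 0.4 = 1.171 m and h_c = 1.171 × 0.850811 = 0.9963 m.
A = ½ × 1.4 × 1.2 = 0.84 m².
Resultant F = γ·h_c·A = 10.05525 × 0.9963 × 0.84 = 8.41516 kN.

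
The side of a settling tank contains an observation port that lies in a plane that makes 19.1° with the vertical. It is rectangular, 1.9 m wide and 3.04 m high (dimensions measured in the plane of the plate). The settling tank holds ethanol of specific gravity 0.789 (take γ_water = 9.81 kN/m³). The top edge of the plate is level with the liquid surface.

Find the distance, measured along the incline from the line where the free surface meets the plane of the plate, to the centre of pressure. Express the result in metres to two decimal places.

γ = 0.789 × 9.81 = 7.74009 kN/m³.
The plate makes 19.1° with the vertical, i.e. θ = 90° − 19.1° = 70.9° to the horizontal. Measuring y along the incline from the free-surface line, vertical depth h = y·sinθ with sinθ = 0.944949.
The centroid lies 3.04/2 = 1.52 m below the top edge, so y_c = 1.52 m and h_c = 1.52 × 0.944949 = 1.43632 m.
A = 1.9 × 3.04 = 5.776 m².
Resultant F = γ·h_c·A = 7.74009 × 1.43632 × 5.776 = 64.2132 kN.
I_c = b·h³/12 = 1.9 × 3.04³/12 = 4.44829 m⁴.
Centre of pressure: y_p = y_c + I_c/(y_c·A) = 1.52 + 4.44829/(1.52 × 5.776) = 1.52 + 0.506667 = 2.02667 m along the plane.

y_p = 2.03 m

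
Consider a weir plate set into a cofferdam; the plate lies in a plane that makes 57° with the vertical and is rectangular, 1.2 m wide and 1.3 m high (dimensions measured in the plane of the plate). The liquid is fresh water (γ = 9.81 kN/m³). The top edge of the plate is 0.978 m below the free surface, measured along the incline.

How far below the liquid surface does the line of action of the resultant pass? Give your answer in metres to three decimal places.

γ = 9.81 kN/m³.
The plate makes 57° with the vertical, i.e. θ = 90° − 57° = 33° to the horizontal. Measuring y along the incline from the free-surface line, vertical depth h = y·sinθ with sinθ = 0.544639.
The centroid lies 1.3/2 = 0.65 m below the top edge, so y_c = 0.978 + 0.65 = 1.628 m and h_c = 1.628 × 0.544639 = 0.886672 m.
A = 1.2 × 1.3 = 1.56 m².
Resultant F = γ·h_c·A = 9.81 × 0.886672 × 1.56 = 13.5693 kN.
I_c = b·h³/12 = 1.2 × 1.3³/12 = 0.2197 m⁴.
Centre of pressure: y_p = y_c + I_c/(y_c·A) = 1.628 + 0.2197/(1.628 × 1.56) = 1.628 + 0.086507 = 1.71451 m along the plane.
Vertically, h_p = y_p·sinθ = 1.71451 × 0.544639 = 0.933789 m.

h_p = 0.934 m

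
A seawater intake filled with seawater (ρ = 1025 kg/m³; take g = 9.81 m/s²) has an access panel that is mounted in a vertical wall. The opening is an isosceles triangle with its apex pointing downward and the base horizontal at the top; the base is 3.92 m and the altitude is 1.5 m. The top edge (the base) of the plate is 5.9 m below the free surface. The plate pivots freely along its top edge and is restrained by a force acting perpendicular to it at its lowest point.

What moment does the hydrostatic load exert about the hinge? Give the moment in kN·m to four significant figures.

M ≈ 98.30 kN·m

γ = ρg = 1025 × 9.81 / 1000 = 10.05525 kN/m³.
With the apex down, the centroid sits h/3 = 1.5/3 = 0.5 m below the base (the top edge), so the centroid depth is h_c = 5.9 + 0.5 = 6.4 m.
A = ½ × 3.92 × 1.5 = 2.94 m².
Resultant F = γ·h_c·A = 10.05525 × 6.4 × 2.94 = 189.2 kN.
I_c = b·h³/36 = 3.92 × 1.5³/36 = 0.3675 m⁴.
Centre of pressure: y_p = y_c + I_c/(y_c·A) = 6.4 + 0.3675/(6.4 × 2.94) = 6.4 + 0.0195312 = 6.41953 m along the plane.
The resultant acts 0.5 + 0.0195312 = 0.519531 m (along the plate) below the hinge at the top edge, so the moment about the hinge is M = F × 0.519531 = 189.2 × 0.519531 = 98.2953 kN·m.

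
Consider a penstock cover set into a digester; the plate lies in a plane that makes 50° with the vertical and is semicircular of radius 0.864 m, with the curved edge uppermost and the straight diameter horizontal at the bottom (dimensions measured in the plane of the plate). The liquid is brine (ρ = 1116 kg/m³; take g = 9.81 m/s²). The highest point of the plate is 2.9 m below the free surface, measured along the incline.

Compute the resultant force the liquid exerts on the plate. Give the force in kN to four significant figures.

γ = ρg = 1116 × 9.81 / 1000 = 10.94796 kN/m³.
The plate makes 50° with the vertical, i.e. θ = 90° − 50° = 40° to the horizontal. Measuring y along the incline from the free-surface line, vertical depth h = y·sinθ with sinθ = 0.642788.
The centroid lies 4r/(3π) = 0.366693 m above the diameter, so r − 4r/(3π) = 0.864 − 0.366693 = 0.497307 m below the topmost point, so y_c = 2.9 + 0.497307 = 3.39731 m and h_c = 3.39731 × 0.642788 = 2.18375 m.
A = πr²/2 = π × 0.864²/2 = 1.17259 m².
Resultant F = γ·h_c·A = 10.94796 × 2.18375 × 1.17259 = 28.0338 kN.

F ≈ 28.03 kN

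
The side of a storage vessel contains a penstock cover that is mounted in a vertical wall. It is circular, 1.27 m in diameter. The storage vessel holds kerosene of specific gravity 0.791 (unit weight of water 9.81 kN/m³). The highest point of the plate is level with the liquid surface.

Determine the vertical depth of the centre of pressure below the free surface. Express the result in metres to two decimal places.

γ = 0.791 × 9.81 = 7.75971 kN/m³.
The centroid is at the centre, 0.635 m below the top of the plate, so the centroid depth is h_c = 0.635 m.
A = π(0.635)² = 1.26677 m².
Resultant F = γ·h_c·A = 7.75971 × 0.635 × 1.26677 = 6.2419 kN.
I_c = πr⁴/4 = π × 0.635⁴/4 = 0.127698 m⁴.
Centre of pressure: y_p = y_c + I_c/(y_c·A) = 0.635 + 0.127698/(0.635 × 1.26677) = 0.635 + 0.15875 = 0.79375 m along the plane.

h_p = 0.79 m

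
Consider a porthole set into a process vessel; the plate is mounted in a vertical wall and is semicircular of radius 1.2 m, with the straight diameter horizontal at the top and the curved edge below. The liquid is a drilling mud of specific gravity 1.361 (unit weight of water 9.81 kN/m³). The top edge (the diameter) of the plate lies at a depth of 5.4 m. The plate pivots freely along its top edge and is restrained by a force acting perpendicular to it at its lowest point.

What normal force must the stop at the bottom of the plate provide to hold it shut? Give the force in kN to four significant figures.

P ≈ 78.27 kN

γ = 1.361 × 9.81 = 13.35141 kN/m³.
The centroid of a semicircle lies 4r/(3π) = 0.509296 m from the diameter, here below the top edge, so the centroid depth is h_c = 5.4 + 0.509296 = 5.9093 m.
A = πr²/2 = π × 1.2²/2 = 2.26195 m².
Resultant F = γ·h_c·A = 13.35141 × 5.9093 × 2.26195 = 178.462 kN.
I_c = (π/8 − 8/(9π))·r⁴ = 0.109757 × 1.2⁴ = 0.227592 m⁴.
Centre of pressure: y_p = y_c + I_c/(y_c·A) = 5.9093 + 0.227592/(5.9093 × 2.26195) = 5.9093 + 0.017027 = 5.92633 m along the plane.
The resultant acts 0.509296 + 0.017027 = 0.526323 m (along the plate) below the hinge at the top edge, so the moment about the hinge is M = F × 0.526323 = 178.462 × 0.526323 = 93.9287 kN·m.
A normal force at the bottom, 1.2 m from the hinge, must supply this moment: P = 93.9287/1.2 = 78.2739 kN.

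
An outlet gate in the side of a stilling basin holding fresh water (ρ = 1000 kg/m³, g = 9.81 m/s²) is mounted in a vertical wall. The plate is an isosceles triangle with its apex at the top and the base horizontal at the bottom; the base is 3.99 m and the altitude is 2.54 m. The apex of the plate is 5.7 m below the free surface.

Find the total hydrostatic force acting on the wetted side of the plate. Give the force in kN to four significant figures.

γ = ρg = 1000 × 9.81 = 9810 N/m³ = 9.81 kN/m³.
With the apex up, the centroid sits 2h/3 = 2 × 2.54/3 = 1.69333 m below the apex, so the centroid depth is h_c = 5.7 + 1.69333 = 7.39333 m.
A = ½ × 3.99 × 2.54 = 5.0673 m².
Resultant F = γ·h_c·A = 9.81 × 7.39333 × 5.0673 = 367.524 kN.

F ≈ 367.5 kN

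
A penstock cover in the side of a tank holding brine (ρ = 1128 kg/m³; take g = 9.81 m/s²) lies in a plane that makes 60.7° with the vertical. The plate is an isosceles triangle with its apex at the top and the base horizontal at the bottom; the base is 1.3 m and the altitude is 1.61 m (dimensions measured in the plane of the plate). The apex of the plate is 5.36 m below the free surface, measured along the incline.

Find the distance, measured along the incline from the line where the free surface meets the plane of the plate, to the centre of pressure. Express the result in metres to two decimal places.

γ = ρg = 1128 × 9.81 / 1000 = 11.06568 kN/m³.
The plate makes 60.7° with the vertical, i.e. θ = 90° − 60.7° = 29.3° to the horizontal. Measuring y along the incline from the free-surface line, vertical depth h = y·sinθ with sinθ = 0.489382.
With the apex up, the centroid sits 2h/3 = 2 × 1.61/3 = 1.07333 m below the apex, so y_c = 5.36 + 1.07333 = 6.43333 m and h_c = 6.43333 × 0.489382 = 3.14836 m.
A = ½ × 1.3 × 1.61 = 1.0465 m².
Resultant F = γ·h_c·A = 11.06568 × 3.14836 × 1.0465 = 36.4587 kN.
I_c = b·h³/36 = 1.3 × 1.61³/36 = 0.150702 m⁴.
Centre of pressure: y_p = y_c + I_c/(y_c·A) = 6.43333 + 0.150702/(6.43333 × 1.0465) = 6.43333 + 0.0223843 = 6.45571 m along the plane.

y_p = 6.46 m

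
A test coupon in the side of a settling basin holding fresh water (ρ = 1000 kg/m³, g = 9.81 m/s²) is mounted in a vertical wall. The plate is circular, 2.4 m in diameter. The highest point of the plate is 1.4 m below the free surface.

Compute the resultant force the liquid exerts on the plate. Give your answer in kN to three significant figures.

γ = ρg = 1000 × 9.81 = 9810 N/m³ = 9.81 kN/m³.
The centroid is at the centre, 1.2 m below the top of the plate, so the centroid depth is h_c = 1.4 + 1.2 = 2.6 m.
A = π(1.2)² = 4.52389 m².
Resultant F = γ·h_c·A = 9.81 × 2.6 × 4.52389 = 115.386 kN.

F ≈ 115 kN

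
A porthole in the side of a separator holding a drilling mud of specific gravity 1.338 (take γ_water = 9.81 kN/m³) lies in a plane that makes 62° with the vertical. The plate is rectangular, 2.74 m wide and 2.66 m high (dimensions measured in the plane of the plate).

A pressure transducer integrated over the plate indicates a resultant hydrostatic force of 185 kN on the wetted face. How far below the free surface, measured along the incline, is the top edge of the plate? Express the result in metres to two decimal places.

y_top ≈ 2.79 m

γ = 1.338 × 9.81 = 13.12578 kN/m³.
A = 2.74 × 2.66 = 7.2884 m².
From F = γ·h_c·A, the centroid depth is h_c = 185/(13.12578 × 7.2884) = 1.93381 m.
The plate makes 62° with the vertical, i.e. θ = 90° − 62° = 28° to the horizontal. Measuring y along the incline from the free-surface line, vertical depth h = y·sinθ with sinθ = 0.469472.
Along the incline, y_c = h_c/sinθ = 1.93381/0.469472 = 4.11912 m.
The centroid lies 2.66/2 = 1.33 m below the top edge, so the top edge sits at y_top = 4.11912 − 1.33 = 2.78912 m along the incline.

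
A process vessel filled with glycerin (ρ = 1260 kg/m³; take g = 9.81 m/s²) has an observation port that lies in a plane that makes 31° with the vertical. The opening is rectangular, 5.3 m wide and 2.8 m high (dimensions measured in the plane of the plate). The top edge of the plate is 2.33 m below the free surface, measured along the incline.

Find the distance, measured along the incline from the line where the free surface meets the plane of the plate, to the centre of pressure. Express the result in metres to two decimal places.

y_p = 3.91 m

γ = ρg = 1260 × 9.81 / 1000 = 12.3606 kN/m³.
The plate makes 31° with the vertical, i.e. θ = 90° − 31° = 59° to the horizontal. Measuring y along the incline from the free-surface line, vertical depth h = y·sinθ with sinθ = 0.857167.
The centroid lies 2.8/2 = 1.4 m below the top edge, so y_c = 2.33 + 1.4 = 3.73 m and h_c = 3.73 × 0.857167 = 3.19723 m.
A = 5.3 × 2.8 = 14.84 m².
Resultant F = γ·h_c·A = 12.3606 × 3.19723 × 14.84 = 586.472 kN.
I_c = b·h³/12 = 5.3 × 2.8³/12 = 9.69547 m⁴.
Centre of pressure: y_p = y_c + I_c/(y_c·A) = 3.73 + 9.69547/(3.73 × 14.84) = 3.73 + 0.175156 = 3.90516 m along the plane.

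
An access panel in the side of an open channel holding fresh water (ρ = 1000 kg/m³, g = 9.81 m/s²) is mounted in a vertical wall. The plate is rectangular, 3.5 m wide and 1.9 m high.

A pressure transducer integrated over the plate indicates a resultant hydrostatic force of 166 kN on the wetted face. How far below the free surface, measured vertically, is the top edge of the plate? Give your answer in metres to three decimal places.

d_top ≈ 1.595 m

γ = ρg = 1000 × 9.81 = 9810 N/m³ = 9.81 kN/m³.
A = 3.5 × 1.9 = 6.65 m².
From F = γ·h_c·A, the centroid depth is h_c = 166/(9.81 × 6.65) = 2.54459 m.
The centroid lies 1.9/2 = 0.95 m below the top edge, so the top edge sits at h_top = 2.54459 − 0.95 = 1.59459 m below the surface.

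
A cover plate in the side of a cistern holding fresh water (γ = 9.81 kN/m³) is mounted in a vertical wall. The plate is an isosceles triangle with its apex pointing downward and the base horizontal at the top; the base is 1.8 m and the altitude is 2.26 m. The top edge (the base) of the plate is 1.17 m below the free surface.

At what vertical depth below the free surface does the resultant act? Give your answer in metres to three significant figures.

h_p = 2.07 m

γ = 9.81 kN/m³.
With the apex down, the centroid sits h/3 = 2.26/3 = 0.753333 m below the base (the top edge), so the centroid depth is h_c = 1.17 + 0.753333 = 1.92333 m.
A = ½ × 1.8 × 2.26 = 2.034 m².
Resultant F = γ·h_c·A = 9.81 × 1.92333 × 2.034 = 38.3772 kN.
I_c = b·h³/36 = 1.8 × 2.26³/36 = 0.577159 m⁴.
Centre of pressure: y_p = y_c + I_c/(y_c·A) = 1.92333 + 0.577159/(1.92333 × 2.034) = 1.92333 + 0.147534 = 2.07086 m along the plane.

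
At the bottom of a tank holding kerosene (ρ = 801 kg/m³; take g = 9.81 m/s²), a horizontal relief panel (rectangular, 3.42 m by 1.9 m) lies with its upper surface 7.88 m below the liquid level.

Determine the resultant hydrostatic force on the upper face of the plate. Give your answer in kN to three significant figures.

F ≈ 402 kN

γ = ρg = 801 × 9.81 / 1000 = 7.85781 kN/m³.
The plate is horizontal, so pressure is uniform at p = γ·h = 7.85781 × 7.88 = 61.9195 kN/m².
A = 3.42 × 1.9 = 6.498 m².
F = p·A = 61.9195 × 6.498 = 402.353 kN.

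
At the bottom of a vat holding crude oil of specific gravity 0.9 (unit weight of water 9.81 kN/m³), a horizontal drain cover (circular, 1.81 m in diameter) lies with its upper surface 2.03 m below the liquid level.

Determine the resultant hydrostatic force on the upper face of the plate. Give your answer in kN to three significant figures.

F ≈ 46.1 kN

γ = 0.9 × 9.81 = 8.829 kN/m³.
The plate is horizontal, so pressure is uniform at p = γ·h = 8.829 × 2.03 = 17.9229 kN/m².
A = π(0.905)² = 2.57304 m².
F = p·A = 17.9229 × 2.57304 = 46.1163 kN.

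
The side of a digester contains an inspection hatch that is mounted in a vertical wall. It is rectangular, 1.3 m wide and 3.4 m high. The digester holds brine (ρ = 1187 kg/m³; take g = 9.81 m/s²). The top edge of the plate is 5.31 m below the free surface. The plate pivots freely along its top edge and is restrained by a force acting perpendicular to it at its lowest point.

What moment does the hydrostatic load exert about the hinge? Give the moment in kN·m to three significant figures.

M ≈ 663 kN·m

γ = ρg = 1187 × 9.81 / 1000 = 11.64447 kN/m³.
The centroid lies 3.4/2 = 1.7 m below the top edge, so the centroid depth is h_c = 5.31 + 1.7 = 7.01 m.
A = 1.3 × 3.4 = 4.42 m².
Resultant F = γ·h_c·A = 11.64447 × 7.01 × 4.42 = 360.795 kN.
I_c = b·h³/12 = 1.3 × 3.4³/12 = 4.25793 m⁴.
Centre of pressure: y_p = y_c + I_c/(y_c·A) = 7.01 + 4.25793/(7.01 × 4.42) = 7.01 + 0.137423 = 7.14742 m along the plane.
The resultant acts 1.7 + 0.137423 = 1.83742 m (along the plate) below the hinge at the top edge, so the moment about the hinge is M = F × 1.83742 = 360.795 × 1.83742 = 662.932 kN·m.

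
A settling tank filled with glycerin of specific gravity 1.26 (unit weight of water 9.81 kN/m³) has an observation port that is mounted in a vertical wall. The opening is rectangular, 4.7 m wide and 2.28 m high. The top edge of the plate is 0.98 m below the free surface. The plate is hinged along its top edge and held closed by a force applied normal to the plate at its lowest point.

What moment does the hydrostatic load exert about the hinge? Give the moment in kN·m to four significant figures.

γ = 1.26 × 9.81 = 12.3606 kN/m³.
The centroid lies 2.28/2 = 1.14 m below the top edge, so the centroid depth is h_c = 0.98 + 1.14 = 2.12 m.
A = 4.7 × 2.28 = 10.716 m².
Resultant F = γ·h_c·A = 12.3606 × 2.12 × 10.716 = 280.807 kN.
I_c = b·h³/12 = 4.7 × 2.28³/12 = 4.64217 m⁴.
Centre of pressure: y_p = y_c + I_c/(y_c·A) = 2.12 + 4.64217/(2.12 × 10.716) = 2.12 + 0.20434 = 2.32434 m along the plane.
The resultant acts 1.14 + 0.20434 = 1.34434 m (along the plate) below the hinge at the top edge, so the moment about the hinge is M = F × 1.34434 = 280.807 × 1.34434 = 377.5 kN·m.

M ≈ 377.5 kN·m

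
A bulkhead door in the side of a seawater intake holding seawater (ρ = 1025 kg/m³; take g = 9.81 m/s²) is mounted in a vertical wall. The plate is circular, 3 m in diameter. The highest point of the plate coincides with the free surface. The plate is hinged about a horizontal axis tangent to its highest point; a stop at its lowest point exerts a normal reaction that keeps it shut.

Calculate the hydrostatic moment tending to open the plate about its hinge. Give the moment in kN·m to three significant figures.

M ≈ 200 kN·m

γ = ρg = 1025 × 9.81 / 1000 = 10.05525 kN/m³.
The centroid is at the centre, 1.5 m below the top of the plate, so the centroid depth is h_c = 1.5 m.
A = π(1.5)² = 7.06858 m².
Resultant F = γ·h_c·A = 10.05525 × 1.5 × 7.06858 = 106.615 kN.
I_c = πr⁴/4 = π × 1.5⁴/4 = 3.97608 m⁴.
Centre of pressure: y_p = y_c + I_c/(y_c·A) = 1.5 + 3.97608/(1.5 × 7.06858) = 1.5 + 0.375 = 1.875 m along the plane.
The resultant acts 1.5 + 0.375 = 1.875 m (along the plate) below the hinge at the top edge, so the moment about the hinge is M = F × 1.875 = 106.615 × 1.875 = 199.903 kN·m.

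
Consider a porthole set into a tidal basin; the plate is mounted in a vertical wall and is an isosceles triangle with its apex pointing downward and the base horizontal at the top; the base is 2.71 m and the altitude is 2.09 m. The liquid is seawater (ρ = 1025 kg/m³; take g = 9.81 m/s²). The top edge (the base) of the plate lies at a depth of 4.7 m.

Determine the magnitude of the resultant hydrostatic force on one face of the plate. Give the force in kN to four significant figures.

γ = ρg = 1025 × 9.81 / 1000 = 10.05525 kN/m³.
With the apex down, the centroid sits h/3 = 2.09/3 = 0.696667 m below the base (the top edge), so the centroid depth is h_c = 4.7 + 0.696667 = 5.39667 m.
A = ½ × 2.71 × 2.09 = 2.83195 m².
Resultant F = γ·h_c·A = 10.05525 × 5.39667 × 2.83195 = 153.675 kN.

F ≈ 153.7 kN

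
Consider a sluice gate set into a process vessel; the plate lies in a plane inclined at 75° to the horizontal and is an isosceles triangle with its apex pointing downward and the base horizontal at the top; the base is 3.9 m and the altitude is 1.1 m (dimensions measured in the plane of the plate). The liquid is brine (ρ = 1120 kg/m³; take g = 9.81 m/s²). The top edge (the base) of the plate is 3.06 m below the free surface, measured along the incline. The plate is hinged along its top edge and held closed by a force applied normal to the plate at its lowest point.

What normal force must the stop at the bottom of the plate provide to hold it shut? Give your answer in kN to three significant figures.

P ≈ 27.4 kN

γ = ρg = 1120 × 9.81 / 1000 = 10.9872 kN/m³.
Let θ = 75° be the plate's angle to the horizontal; measure y along the incline from where the plane meets the free surface. Vertical depth h = y·sinθ with sinθ = 0.965926.
With the apex down, the centroid sits h/3 = 1.1/3 = 0.366667 m below the base (the top edge), so y_c = 3.06 + 0.366667 = 3.42667 m and h_c = 3.42667 × 0.965926 = 3.30991 m.
A = ½ × 3.9 × 1.1 = 2.145 m².
Resultant F = γ·h_c·A = 10.9872 × 3.30991 × 2.145 = 78.0064 kN.
I_c = b·h³/36 = 3.9 × 1.1³/36 = 0.144192 m⁴.
Centre of pressure: y_p = y_c + I_c/(y_c·A) = 3.42667 + 0.144192/(3.42667 × 2.145) = 3.42667 + 0.0196174 = 3.44629 m along the plane.
The resultant acts 0.366667 + 0.0196174 = 0.386284 m (along the plate) below the hinge at the top edge, so the moment about the hinge is M = F × 0.386284 = 78.0064 × 0.386284 = 30.1326 kN·m.
A normal force at the bottom, 1.1 m from the hinge, must supply this moment: P = 30.1326/1.1 = 27.3933 kN.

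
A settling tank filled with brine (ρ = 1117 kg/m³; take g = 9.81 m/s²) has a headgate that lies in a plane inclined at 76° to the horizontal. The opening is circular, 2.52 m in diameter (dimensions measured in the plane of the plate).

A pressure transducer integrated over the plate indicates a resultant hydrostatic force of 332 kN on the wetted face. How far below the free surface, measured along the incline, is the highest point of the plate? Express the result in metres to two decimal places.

y_top ≈ 5.00 m

γ = ρg = 1117 × 9.81 / 1000 = 10.95777 kN/m³.
A = π(1.26)² = 4.98759 m².
From F = γ·h_c·A, the centroid depth is h_c = 332/(10.95777 × 4.98759) = 6.0747 m.
Let θ = 76° be the plate's angle to the horizontal; measure y along the incline from where the plane meets the free surface. Vertical depth h = y·sinθ with sinθ = 0.970296.
Along the incline, y_c = h_c/sinθ = 6.0747/0.970296 = 6.26067 m.
The centroid is at the centre, 1.26 m below the top of the plate, so the highest point sits at y_top = 6.26067 − 1.26 = 5.00067 m along the incline.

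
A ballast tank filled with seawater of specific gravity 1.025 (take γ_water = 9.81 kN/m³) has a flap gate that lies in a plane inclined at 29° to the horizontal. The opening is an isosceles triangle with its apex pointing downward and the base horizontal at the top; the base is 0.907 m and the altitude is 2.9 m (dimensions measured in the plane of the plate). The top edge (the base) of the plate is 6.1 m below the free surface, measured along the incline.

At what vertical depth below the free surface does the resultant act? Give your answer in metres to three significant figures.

γ = 1.025 × 9.81 = 10.05525 kN/m³.
Let θ = 29° be the plate's angle to the horizontal; measure y along the incline from where the plane meets the free surface. Vertical depth h = y·sinθ with sinθ = 0.484810.
With the apex down, the centroid sits h/3 = 2.9/3 = 0.966667 m below the base (the top edge), so y_c = 6.1 + 0.966667 = 7.06667 m and h_c = 7.06667 × 0.484810 = 3.42599 m.
A = ½ × 0.907 × 2.9 = 1.31515 m².
Resultant F = γ·h_c·A = 10.05525 × 3.42599 × 1.31515 = 45.3058 kN.
I_c = b·h³/36 = 0.907 × 2.9³/36 = 0.614467 m⁴.
Centre of pressure: y_p = y_c + I_c/(y_c·A) = 7.06667 + 0.614467/(7.06667 × 1.31515) = 7.06667 + 0.0661163 = 7.13279 m along the plane.
Vertically, h_p = y_p·sinθ = 7.13279 × 0.484810 = 3.45805 m.

h_p = 3.46 m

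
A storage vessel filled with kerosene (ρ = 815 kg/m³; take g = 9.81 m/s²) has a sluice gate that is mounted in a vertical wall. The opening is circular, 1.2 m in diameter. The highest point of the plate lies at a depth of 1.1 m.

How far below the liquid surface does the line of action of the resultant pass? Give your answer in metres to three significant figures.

γ = ρg = 815 × 9.81 / 1000 = 7.99515 kN/m³.
The centroid is at the centre, 0.6 m below the top of the plate, so the centroid depth is h_c = 1.1 + 0.6 = 1.7 m.
A = π(0.6)² = 1.13097 m².
Resultant F = γ·h_c·A = 7.99515 × 1.7 × 1.13097 = 15.3719 kN.
I_c = πr⁴/4 = π × 0.6⁴/4 = 0.101788 m⁴.
Centre of pressure: y_p = y_c + I_c/(y_c·A) = 1.7 + 0.101788/(1.7 × 1.13097) = 1.7 + 0.0529415 = 1.75294 m along the plane.

h_p = 1.75 m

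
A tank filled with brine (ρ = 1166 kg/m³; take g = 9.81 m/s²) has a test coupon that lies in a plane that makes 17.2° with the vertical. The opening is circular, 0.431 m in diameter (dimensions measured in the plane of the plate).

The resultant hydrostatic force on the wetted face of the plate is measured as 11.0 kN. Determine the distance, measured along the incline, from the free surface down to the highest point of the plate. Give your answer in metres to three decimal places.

y_top ≈ 6.685 m

γ = ρg = 1166 × 9.81 / 1000 = 11.43846 kN/m³.
A = π(0.2155)² = 0.145896 m².
From F = γ·h_c·A, the centroid depth is h_c = 11.0/(11.43846 × 0.145896) = 6.59146 m.
The plate makes 17.2° with the vertical, i.e. θ = 90° − 17.2° = 72.8° to the horizontal. Measuring y along the incline from the free-surface line, vertical depth h = y·sinθ with sinθ = 0.955278.
Along the incline, y_c = h_c/sinθ = 6.59146/0.955278 = 6.90004 m.
The centroid is at the centre, 0.2155 m below the top of the plate, so the highest point sits at y_top = 6.90004 − 0.2155 = 6.68454 m along the incline.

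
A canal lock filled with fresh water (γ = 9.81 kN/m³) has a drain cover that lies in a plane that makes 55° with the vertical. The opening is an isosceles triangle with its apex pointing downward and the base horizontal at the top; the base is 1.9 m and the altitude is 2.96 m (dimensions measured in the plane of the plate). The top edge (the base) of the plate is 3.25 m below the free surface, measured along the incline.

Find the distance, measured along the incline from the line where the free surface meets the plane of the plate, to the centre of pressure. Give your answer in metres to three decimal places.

γ = 9.81 kN/m³.
The plate makes 55° with the vertical, i.e. θ = 90° − 55° = 35° to the horizontal. Measuring y along the incline from the free-surface line, vertical depth h = y·sinθ with sinθ = 0.573576.
With the apex down, the centroid sits h/3 = 2.96/3 = 0.986667 m below the base (the top edge), so y_c = 3.25 + 0.986667 = 4.23667 m and h_c = 4.23667 × 0.573576 = 2.43005 m.
A = ½ × 1.9 × 2.96 = 2.812 m².
Resultant F = γ·h_c·A = 9.81 × 2.43005 × 2.812 = 67.0347 kN.
I_c = b·h³/36 = 1.9 × 2.96³/36 = 1.36876 m⁴.
Centre of pressure: y_p = y_c + I_c/(y_c·A) = 4.23667 + 1.36876/(4.23667 × 2.812) = 4.23667 + 0.114891 = 4.35156 m along the plane.

y_p = 4.352 m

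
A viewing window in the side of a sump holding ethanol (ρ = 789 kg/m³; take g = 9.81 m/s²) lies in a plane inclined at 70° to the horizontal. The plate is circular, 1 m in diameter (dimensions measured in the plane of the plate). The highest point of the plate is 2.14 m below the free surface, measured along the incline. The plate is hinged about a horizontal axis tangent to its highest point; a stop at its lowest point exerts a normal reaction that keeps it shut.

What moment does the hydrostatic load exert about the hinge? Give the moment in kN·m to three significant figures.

M ≈ 7.90 kN·m

γ = ρg = 789 × 9.81 / 1000 = 7.74009 kN/m³.
Let θ = 70° be the plate's angle to the horizontal; measure y along the incline from where the plane meets the free surface. Vertical depth h = y·sinθ with sinθ = 0.939693.
The centroid is at the centre, 0.5 m below the top of the plate, so y_c = 2.14 + 0.5 = 2.64 m and h_c = 2.64 × 0.939693 = 2.48079 m.
A = π(0.5)² = 0.785398 m².
Resultant F = γ·h_c·A = 7.74009 × 2.48079 × 0.785398 = 15.0808 kN.
I_c = πr⁴/4 = π × 0.5⁴/4 = 0.0490874 m⁴.
Centre of pressure: y_p = y_c + I_c/(y_c·A) = 2.64 + 0.0490874/(2.64 × 0.785398) = 2.64 + 0.0236743 = 2.66367 m along the plane.
The resultant acts 0.5 + 0.0236743 = 0.523674 m (along the plate) below the hinge at the top edge, so the moment about the hinge is M = F × 0.523674 = 15.0808 × 0.523674 = 7.89742 kN·m.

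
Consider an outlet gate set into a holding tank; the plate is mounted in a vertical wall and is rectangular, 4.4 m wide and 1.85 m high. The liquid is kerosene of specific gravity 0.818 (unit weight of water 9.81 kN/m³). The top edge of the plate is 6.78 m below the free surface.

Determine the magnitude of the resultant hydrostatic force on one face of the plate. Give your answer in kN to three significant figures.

γ = 0.818 × 9.81 = 8.02458 kN/m³.
The centroid lies 1.85/2 = 0.925 m below the top edge, so the centroid depth is h_c = 6.78 + 0.925 = 7.705 m.
A = 4.4 × 1.85 = 8.14 m².
Resultant F = γ·h_c·A = 8.02458 × 7.705 × 8.14 = 503.291 kN.

F ≈ 503 kN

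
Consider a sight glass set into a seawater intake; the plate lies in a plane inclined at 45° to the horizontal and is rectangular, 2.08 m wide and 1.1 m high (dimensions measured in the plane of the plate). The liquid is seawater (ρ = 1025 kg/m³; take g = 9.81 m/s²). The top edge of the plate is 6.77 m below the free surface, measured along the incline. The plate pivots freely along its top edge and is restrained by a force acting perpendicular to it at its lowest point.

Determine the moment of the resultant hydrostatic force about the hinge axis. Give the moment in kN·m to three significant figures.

M ≈ 67.1 kN·m

γ = ρg = 1025 × 9.81 / 1000 = 10.05525 kN/m³.
Let θ = 45° be the plate's angle to the horizontal; measure y along the incline from where the plane meets the free surface. Vertical depth h = y·sinθ with sinθ = 0.707107.
The centroid lies 1.1/2 = 0.55 m below the top edge, so y_c = 6.77 + 0.55 = 7.32 m and h_c = 7.32 × 0.707107 = 5.17602 m.
A = 2.08 × 1.1 = 2.288 m².
Resultant F = γ·h_c·A = 10.05525 × 5.17602 × 2.288 = 119.082 kN.
I_c = b·h³/12 = 2.08 × 1.1³/12 = 0.230707 m⁴.
Centre of pressure: y_p = y_c + I_c/(y_c·A) = 7.32 + 0.230707/(7.32 × 2.288) = 7.32 + 0.0137751 = 7.33378 m along the plane.
The resultant acts 0.55 + 0.0137751 = 0.563775 m (along the plate) below the hinge at the top edge, so the moment about the hinge is M = F × 0.563775 = 119.082 × 0.563775 = 67.1355 kN·m.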